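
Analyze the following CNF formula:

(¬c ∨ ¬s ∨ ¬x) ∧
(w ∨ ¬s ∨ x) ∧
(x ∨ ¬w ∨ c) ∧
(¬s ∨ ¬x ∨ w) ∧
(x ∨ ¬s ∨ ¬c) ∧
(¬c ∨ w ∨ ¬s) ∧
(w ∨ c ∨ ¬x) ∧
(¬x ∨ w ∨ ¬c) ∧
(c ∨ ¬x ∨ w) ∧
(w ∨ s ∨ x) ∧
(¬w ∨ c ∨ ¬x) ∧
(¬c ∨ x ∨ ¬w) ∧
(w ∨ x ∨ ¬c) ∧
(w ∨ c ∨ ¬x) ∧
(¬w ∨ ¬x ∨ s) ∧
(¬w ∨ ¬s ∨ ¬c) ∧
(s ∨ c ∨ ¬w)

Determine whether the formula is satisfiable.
No

No, the formula is not satisfiable.

No assignment of truth values to the variables can make all 17 clauses true simultaneously.

The formula is UNSAT (unsatisfiable).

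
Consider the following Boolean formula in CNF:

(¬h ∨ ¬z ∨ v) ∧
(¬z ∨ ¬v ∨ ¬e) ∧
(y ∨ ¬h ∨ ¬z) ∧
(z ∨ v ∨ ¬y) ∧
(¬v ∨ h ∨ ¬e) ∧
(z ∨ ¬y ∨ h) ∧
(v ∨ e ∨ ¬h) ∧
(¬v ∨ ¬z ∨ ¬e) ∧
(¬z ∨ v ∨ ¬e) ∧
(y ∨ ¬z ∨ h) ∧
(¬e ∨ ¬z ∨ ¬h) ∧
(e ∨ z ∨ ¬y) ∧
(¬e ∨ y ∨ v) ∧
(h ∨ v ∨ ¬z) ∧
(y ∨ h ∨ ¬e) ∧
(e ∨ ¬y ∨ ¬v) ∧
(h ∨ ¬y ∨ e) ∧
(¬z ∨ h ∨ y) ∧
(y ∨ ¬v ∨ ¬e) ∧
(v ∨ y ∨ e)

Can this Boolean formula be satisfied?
Yes

Yes, the formula is satisfiable.

One satisfying assignment is: y=False, h=True, v=True, z=False, e=False

Verification: With this assignment, all 20 clauses evaluate to true.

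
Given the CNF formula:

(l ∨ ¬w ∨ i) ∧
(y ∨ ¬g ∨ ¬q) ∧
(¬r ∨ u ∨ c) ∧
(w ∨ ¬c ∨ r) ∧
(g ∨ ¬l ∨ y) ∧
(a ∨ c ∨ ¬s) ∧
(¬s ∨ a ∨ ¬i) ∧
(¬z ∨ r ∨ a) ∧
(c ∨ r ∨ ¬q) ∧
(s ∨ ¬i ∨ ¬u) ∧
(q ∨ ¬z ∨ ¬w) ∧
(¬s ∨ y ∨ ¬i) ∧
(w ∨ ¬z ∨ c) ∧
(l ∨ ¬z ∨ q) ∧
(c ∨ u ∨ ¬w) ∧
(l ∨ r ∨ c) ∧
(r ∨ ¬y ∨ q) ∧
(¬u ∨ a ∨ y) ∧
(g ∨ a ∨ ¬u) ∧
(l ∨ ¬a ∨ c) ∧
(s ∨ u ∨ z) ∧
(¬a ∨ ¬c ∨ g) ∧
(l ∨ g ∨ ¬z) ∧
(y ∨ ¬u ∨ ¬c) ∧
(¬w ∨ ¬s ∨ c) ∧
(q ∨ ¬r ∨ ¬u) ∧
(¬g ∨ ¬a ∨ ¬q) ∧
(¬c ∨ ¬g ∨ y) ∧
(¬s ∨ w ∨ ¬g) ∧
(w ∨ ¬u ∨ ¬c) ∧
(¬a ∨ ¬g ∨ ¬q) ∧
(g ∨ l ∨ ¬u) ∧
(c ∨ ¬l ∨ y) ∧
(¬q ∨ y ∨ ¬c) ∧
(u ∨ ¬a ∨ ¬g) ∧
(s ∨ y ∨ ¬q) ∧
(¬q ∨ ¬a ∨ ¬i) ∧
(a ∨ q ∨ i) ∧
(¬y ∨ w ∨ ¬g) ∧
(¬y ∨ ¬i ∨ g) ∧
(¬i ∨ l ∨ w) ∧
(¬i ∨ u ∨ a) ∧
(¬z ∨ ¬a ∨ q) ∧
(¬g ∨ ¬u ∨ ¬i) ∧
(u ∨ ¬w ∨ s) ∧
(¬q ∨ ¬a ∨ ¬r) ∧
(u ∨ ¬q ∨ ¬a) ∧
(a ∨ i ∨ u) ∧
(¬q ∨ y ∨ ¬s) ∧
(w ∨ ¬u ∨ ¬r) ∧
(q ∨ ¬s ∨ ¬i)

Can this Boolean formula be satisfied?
Yes

Yes, the formula is satisfiable.

One satisfying assignment is: i=False, z=False, w=True, s=False, q=True, a=False, l=True, c=False, u=True, y=True, r=True, g=True

Verification: With this assignment, all 51 clauses evaluate to true.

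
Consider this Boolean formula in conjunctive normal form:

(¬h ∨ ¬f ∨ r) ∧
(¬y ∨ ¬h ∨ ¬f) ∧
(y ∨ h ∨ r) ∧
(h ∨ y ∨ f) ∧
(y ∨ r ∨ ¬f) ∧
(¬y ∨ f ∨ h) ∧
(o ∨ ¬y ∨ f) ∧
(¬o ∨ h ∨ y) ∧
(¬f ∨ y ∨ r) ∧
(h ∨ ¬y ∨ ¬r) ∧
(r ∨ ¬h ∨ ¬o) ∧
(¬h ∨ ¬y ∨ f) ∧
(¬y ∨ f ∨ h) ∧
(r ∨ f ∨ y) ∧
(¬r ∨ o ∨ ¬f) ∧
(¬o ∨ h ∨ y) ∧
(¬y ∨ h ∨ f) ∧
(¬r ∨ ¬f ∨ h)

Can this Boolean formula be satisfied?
Yes

Yes, the formula is satisfiable.

One satisfying assignment is: r=False, f=True, h=False, y=True, o=True

Verification: With this assignment, all 18 clauses evaluate to true.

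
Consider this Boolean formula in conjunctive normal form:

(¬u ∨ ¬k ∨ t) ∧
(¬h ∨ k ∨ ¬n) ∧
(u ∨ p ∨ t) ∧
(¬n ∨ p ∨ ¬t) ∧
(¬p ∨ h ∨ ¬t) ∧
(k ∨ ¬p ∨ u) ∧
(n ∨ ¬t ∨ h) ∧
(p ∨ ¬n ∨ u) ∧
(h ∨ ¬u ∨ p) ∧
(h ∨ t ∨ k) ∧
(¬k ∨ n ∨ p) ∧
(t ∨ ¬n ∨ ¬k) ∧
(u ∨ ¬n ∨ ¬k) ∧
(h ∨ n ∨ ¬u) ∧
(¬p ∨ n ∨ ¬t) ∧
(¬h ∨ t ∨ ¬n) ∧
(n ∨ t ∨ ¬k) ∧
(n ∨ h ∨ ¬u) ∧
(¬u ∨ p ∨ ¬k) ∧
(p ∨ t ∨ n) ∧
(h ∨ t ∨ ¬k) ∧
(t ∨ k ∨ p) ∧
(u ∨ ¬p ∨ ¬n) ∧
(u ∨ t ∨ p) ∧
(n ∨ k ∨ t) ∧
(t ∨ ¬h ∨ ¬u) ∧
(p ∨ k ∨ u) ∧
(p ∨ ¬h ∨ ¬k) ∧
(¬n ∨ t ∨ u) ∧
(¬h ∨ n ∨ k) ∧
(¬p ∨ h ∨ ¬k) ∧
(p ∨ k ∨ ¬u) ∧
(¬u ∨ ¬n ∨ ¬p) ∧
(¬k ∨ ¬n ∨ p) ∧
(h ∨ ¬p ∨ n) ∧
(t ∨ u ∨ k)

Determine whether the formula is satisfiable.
No

No, the formula is not satisfiable.

No assignment of truth values to the variables can make all 36 clauses true simultaneously.

The formula is UNSAT (unsatisfiable).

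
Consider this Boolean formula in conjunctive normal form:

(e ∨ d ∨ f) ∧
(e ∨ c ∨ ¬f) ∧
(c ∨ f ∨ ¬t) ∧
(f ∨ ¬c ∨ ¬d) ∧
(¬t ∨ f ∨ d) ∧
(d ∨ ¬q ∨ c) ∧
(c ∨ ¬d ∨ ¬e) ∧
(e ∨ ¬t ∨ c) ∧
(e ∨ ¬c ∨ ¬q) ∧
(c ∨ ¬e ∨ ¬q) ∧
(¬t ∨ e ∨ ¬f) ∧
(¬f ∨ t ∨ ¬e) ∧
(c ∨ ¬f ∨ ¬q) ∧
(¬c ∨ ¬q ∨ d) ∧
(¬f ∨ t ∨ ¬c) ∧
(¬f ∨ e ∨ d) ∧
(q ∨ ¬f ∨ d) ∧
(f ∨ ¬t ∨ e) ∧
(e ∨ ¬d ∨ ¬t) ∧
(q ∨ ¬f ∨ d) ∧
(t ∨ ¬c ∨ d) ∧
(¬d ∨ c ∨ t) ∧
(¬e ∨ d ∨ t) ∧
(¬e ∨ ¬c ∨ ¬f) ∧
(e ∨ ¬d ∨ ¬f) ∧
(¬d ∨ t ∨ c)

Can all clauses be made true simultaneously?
No

No, the formula is not satisfiable.

No assignment of truth values to the variables can make all 26 clauses true simultaneously.

The formula is UNSAT (unsatisfiable).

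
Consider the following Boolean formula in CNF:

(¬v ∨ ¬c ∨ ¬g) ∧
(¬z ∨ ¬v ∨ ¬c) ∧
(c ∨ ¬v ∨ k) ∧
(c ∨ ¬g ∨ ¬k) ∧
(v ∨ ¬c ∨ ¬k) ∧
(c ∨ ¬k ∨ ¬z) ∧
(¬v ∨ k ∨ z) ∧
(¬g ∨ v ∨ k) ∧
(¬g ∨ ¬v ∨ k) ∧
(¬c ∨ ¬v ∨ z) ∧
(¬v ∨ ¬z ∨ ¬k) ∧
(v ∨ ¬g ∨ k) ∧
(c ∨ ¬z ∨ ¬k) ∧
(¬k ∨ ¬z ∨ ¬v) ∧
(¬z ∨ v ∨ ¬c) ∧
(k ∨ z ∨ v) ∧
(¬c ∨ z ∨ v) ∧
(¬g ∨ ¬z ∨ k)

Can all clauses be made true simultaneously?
Yes

Yes, the formula is satisfiable.

One satisfying assignment is: c=False, v=False, z=True, g=False, k=False

Verification: With this assignment, all 18 clauses evaluate to true.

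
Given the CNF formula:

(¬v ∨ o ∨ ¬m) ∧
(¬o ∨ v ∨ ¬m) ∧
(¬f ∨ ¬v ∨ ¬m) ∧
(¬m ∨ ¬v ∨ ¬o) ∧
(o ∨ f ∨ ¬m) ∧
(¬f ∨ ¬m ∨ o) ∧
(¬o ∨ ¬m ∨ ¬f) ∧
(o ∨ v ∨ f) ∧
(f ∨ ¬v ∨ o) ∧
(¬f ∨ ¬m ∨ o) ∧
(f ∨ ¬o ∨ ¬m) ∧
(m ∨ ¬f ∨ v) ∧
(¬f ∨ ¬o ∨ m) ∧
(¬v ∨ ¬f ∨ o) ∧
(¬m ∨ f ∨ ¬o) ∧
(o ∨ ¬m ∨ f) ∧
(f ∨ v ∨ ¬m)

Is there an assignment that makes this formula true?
Yes

Yes, the formula is satisfiable.

One satisfying assignment is: v=False, f=False, m=False, o=True

Verification: With this assignment, all 17 clauses evaluate to true.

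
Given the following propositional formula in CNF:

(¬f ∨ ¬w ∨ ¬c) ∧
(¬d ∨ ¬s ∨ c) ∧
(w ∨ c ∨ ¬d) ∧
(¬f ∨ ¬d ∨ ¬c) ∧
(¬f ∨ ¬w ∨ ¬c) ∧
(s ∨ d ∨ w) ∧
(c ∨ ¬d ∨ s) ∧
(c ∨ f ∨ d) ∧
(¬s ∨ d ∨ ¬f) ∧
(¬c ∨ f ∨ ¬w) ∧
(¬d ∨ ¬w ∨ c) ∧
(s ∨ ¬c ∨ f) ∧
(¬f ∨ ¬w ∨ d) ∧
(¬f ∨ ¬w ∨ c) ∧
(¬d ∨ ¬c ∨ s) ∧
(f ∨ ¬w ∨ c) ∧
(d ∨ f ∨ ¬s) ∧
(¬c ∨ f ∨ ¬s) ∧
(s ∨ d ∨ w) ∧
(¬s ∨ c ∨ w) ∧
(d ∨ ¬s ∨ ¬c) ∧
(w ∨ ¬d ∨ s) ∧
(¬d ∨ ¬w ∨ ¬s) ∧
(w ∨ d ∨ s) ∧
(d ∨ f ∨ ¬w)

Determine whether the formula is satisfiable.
No

No, the formula is not satisfiable.

No assignment of truth values to the variables can make all 25 clauses true simultaneously.

The formula is UNSAT (unsatisfiable).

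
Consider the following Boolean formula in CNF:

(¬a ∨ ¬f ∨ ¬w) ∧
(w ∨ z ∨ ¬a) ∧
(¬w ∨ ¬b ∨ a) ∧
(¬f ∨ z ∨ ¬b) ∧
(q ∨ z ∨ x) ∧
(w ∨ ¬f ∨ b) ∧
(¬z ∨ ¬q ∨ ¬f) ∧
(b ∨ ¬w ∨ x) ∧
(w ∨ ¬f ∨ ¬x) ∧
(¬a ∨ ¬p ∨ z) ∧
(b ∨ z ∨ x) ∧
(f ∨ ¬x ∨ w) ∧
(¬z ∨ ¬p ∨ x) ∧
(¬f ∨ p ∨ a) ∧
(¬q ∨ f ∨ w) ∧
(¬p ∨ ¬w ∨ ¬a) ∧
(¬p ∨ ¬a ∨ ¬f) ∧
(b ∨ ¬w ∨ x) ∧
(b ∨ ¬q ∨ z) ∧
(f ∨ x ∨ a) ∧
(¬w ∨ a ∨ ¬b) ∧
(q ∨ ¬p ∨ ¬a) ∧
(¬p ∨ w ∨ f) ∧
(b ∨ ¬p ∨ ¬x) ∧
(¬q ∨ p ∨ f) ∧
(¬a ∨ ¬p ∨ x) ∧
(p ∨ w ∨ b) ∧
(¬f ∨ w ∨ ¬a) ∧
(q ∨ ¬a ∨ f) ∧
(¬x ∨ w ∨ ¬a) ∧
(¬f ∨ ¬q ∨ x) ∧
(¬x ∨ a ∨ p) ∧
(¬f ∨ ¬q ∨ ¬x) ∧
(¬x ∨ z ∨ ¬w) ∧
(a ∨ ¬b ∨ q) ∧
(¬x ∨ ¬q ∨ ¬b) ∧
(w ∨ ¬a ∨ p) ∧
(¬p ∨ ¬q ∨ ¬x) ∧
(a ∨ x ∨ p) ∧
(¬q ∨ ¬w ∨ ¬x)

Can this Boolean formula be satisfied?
No

No, the formula is not satisfiable.

No assignment of truth values to the variables can make all 40 clauses true simultaneously.

The formula is UNSAT (unsatisfiable).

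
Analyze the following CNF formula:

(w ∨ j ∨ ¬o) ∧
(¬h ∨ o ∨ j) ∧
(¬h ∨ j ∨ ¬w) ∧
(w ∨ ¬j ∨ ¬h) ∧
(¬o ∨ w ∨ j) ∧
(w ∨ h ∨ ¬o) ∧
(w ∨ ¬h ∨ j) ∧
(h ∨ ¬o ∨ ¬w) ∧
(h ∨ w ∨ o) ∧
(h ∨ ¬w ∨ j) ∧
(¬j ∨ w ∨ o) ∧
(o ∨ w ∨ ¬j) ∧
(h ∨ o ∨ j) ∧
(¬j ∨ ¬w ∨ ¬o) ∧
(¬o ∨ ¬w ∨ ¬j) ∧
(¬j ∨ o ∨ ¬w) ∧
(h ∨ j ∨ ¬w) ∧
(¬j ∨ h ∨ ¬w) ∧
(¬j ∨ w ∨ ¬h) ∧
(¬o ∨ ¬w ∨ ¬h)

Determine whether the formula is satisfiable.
No

No, the formula is not satisfiable.

No assignment of truth values to the variables can make all 20 clauses true simultaneously.

The formula is UNSAT (unsatisfiable).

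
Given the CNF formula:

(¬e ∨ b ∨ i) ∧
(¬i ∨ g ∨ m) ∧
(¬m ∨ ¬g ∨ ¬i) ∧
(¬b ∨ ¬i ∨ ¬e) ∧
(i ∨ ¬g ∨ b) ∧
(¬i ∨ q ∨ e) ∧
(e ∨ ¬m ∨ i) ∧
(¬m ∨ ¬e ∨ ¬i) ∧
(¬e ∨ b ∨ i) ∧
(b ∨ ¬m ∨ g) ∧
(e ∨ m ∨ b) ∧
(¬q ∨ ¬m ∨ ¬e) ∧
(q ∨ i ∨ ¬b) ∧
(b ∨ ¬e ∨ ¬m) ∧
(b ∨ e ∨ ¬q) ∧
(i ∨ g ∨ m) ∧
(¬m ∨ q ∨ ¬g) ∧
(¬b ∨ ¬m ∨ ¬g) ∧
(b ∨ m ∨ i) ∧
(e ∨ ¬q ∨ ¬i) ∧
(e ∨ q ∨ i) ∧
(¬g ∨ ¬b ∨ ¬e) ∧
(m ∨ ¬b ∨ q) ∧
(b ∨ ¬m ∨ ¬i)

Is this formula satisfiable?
Yes

Yes, the formula is satisfiable.

One satisfying assignment is: m=False, e=True, g=True, q=False, i=True, b=False

Verification: With this assignment, all 24 clauses evaluate to true.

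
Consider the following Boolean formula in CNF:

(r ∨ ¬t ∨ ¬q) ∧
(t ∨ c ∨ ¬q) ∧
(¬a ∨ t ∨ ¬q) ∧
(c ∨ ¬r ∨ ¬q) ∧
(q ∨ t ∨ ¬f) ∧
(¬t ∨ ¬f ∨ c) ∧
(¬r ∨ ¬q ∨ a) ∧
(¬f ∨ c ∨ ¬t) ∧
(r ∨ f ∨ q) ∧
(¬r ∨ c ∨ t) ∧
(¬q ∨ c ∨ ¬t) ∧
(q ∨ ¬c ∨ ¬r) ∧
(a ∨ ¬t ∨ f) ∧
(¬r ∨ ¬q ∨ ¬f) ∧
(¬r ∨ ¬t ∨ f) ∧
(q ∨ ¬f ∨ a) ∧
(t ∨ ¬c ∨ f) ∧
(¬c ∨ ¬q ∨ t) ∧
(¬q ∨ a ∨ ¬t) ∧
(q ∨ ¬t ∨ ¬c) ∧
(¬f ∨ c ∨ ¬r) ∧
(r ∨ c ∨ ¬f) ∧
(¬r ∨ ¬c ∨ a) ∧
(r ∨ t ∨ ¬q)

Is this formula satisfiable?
No

No, the formula is not satisfiable.

No assignment of truth values to the variables can make all 24 clauses true simultaneously.

The formula is UNSAT (unsatisfiable).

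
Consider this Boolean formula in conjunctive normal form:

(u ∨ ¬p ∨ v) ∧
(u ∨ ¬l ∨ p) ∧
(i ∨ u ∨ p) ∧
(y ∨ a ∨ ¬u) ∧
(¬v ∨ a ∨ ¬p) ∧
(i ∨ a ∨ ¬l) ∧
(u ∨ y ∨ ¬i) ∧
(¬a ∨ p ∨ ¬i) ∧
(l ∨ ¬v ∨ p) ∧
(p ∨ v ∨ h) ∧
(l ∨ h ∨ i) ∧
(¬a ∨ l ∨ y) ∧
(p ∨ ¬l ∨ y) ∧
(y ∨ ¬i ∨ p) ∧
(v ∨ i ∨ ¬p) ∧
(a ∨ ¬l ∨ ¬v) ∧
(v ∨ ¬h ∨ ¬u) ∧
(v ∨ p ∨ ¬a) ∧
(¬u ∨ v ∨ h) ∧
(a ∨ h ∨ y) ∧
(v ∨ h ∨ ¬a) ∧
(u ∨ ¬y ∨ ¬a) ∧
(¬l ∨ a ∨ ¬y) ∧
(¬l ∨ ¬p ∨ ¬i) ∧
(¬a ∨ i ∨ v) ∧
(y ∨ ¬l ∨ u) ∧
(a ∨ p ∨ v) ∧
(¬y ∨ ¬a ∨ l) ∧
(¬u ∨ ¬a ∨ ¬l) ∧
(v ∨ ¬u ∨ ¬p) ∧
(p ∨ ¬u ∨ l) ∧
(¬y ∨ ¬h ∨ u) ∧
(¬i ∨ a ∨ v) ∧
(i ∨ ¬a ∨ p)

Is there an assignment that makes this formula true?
No

No, the formula is not satisfiable.

No assignment of truth values to the variables can make all 34 clauses true simultaneously.

The formula is UNSAT (unsatisfiable).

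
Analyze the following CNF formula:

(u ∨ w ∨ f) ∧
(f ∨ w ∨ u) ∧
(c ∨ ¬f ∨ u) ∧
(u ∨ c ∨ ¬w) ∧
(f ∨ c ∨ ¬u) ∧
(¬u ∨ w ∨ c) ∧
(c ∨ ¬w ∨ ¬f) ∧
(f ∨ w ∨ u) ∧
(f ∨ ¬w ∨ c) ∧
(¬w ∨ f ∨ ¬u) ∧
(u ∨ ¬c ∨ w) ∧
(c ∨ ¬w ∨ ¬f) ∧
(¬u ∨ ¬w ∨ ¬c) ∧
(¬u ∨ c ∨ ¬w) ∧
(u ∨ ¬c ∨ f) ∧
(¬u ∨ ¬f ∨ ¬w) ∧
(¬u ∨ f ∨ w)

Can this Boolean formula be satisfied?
Yes

Yes, the formula is satisfiable.

One satisfying assignment is: f=True, w=False, u=True, c=True

Verification: With this assignment, all 17 clauses evaluate to true.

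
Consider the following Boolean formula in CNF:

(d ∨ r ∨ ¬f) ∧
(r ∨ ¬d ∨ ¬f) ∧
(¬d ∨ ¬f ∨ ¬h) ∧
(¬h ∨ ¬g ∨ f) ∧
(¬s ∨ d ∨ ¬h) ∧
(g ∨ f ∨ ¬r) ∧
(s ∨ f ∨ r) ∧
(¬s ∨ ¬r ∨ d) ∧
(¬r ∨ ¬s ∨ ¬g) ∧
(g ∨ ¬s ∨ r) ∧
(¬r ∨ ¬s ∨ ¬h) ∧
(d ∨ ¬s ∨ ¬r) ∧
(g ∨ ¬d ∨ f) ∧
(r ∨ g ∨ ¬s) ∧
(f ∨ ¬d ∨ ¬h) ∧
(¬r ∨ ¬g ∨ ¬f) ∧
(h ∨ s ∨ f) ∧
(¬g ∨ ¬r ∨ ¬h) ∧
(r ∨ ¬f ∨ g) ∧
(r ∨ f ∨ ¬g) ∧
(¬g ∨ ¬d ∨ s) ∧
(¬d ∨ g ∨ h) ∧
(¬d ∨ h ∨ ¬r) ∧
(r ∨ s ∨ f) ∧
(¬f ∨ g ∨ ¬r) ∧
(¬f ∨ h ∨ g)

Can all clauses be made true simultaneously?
No

No, the formula is not satisfiable.

No assignment of truth values to the variables can make all 26 clauses true simultaneously.

The formula is UNSAT (unsatisfiable).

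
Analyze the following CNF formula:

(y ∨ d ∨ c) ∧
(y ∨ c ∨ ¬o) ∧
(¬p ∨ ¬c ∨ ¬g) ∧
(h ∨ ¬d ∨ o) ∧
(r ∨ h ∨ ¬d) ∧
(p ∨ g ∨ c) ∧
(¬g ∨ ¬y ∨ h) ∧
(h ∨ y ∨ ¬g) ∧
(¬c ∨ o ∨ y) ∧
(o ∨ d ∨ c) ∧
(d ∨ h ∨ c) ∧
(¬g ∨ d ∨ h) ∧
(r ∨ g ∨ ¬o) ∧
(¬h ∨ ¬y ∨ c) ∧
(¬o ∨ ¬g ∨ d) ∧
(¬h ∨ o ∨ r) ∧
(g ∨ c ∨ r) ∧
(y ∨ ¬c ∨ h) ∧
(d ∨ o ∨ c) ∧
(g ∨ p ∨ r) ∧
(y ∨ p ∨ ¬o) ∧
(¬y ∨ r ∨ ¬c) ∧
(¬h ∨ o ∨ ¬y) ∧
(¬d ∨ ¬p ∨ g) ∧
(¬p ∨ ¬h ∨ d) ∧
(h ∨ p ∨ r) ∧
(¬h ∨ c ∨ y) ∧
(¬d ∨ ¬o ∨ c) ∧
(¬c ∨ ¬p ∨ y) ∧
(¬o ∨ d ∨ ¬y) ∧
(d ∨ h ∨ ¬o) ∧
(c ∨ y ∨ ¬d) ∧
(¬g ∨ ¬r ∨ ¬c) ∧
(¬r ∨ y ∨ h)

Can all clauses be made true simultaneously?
Yes

Yes, the formula is satisfiable.

One satisfying assignment is: y=True, g=False, o=False, c=True, d=False, p=False, h=False, r=True

Verification: With this assignment, all 34 clauses evaluate to true.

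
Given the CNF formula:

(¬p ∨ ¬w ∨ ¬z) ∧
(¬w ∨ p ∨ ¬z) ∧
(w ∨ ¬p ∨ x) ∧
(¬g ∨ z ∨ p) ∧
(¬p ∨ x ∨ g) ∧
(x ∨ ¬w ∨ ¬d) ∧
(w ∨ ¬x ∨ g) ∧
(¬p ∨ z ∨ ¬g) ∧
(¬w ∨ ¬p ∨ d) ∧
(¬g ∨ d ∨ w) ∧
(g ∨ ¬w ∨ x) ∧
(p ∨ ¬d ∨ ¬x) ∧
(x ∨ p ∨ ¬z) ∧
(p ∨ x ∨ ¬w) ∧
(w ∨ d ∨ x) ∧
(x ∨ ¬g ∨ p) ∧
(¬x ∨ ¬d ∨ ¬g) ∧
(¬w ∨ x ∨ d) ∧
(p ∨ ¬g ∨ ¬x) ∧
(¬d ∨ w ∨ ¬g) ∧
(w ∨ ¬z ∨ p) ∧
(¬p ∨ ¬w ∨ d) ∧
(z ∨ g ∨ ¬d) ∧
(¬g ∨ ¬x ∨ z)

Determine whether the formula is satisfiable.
Yes

Yes, the formula is satisfiable.

One satisfying assignment is: g=False, z=False, d=False, w=True, p=False, x=True

Verification: With this assignment, all 24 clauses evaluate to true.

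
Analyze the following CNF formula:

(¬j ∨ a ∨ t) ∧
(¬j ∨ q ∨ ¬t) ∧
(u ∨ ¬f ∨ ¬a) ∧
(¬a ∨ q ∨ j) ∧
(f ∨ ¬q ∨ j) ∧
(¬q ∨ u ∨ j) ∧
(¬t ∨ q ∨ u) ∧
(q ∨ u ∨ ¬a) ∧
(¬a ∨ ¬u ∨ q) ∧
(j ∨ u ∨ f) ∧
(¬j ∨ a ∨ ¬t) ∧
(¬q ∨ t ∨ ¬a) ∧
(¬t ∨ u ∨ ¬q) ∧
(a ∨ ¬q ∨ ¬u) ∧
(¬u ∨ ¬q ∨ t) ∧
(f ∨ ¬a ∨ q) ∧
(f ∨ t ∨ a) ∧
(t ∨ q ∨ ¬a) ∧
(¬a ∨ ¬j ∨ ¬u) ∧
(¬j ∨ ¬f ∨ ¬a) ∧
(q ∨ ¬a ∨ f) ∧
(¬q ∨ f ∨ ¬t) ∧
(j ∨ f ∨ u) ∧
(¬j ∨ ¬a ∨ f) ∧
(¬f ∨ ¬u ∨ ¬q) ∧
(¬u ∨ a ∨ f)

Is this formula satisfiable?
Yes

Yes, the formula is satisfiable.

One satisfying assignment is: t=False, a=False, f=True, j=False, q=False, u=False

Verification: With this assignment, all 26 clauses evaluate to true.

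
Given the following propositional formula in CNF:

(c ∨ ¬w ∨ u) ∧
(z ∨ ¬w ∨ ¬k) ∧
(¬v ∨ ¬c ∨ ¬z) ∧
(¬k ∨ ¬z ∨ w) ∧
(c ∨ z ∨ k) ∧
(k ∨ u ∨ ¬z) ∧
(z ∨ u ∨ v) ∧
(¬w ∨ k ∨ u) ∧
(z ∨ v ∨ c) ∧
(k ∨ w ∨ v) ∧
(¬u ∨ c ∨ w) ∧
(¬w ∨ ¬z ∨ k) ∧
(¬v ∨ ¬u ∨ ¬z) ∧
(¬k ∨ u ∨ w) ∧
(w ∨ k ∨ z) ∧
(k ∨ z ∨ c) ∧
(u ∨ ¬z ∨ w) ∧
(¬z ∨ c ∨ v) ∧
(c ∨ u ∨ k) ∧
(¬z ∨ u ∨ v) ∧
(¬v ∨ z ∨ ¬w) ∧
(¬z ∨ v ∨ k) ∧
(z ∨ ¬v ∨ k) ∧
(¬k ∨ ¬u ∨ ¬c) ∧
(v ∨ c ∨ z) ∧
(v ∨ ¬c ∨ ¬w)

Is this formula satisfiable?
No

No, the formula is not satisfiable.

No assignment of truth values to the variables can make all 26 clauses true simultaneously.

The formula is UNSAT (unsatisfiable).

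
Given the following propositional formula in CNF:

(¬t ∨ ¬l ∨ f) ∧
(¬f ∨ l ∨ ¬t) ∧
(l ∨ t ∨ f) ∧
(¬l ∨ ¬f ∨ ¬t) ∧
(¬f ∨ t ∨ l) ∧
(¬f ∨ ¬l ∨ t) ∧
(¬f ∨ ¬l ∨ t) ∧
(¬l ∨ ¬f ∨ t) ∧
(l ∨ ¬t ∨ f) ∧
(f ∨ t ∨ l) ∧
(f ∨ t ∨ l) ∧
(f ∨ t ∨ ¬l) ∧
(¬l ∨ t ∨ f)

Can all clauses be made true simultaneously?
No

No, the formula is not satisfiable.

No assignment of truth values to the variables can make all 13 clauses true simultaneously.

The formula is UNSAT (unsatisfiable).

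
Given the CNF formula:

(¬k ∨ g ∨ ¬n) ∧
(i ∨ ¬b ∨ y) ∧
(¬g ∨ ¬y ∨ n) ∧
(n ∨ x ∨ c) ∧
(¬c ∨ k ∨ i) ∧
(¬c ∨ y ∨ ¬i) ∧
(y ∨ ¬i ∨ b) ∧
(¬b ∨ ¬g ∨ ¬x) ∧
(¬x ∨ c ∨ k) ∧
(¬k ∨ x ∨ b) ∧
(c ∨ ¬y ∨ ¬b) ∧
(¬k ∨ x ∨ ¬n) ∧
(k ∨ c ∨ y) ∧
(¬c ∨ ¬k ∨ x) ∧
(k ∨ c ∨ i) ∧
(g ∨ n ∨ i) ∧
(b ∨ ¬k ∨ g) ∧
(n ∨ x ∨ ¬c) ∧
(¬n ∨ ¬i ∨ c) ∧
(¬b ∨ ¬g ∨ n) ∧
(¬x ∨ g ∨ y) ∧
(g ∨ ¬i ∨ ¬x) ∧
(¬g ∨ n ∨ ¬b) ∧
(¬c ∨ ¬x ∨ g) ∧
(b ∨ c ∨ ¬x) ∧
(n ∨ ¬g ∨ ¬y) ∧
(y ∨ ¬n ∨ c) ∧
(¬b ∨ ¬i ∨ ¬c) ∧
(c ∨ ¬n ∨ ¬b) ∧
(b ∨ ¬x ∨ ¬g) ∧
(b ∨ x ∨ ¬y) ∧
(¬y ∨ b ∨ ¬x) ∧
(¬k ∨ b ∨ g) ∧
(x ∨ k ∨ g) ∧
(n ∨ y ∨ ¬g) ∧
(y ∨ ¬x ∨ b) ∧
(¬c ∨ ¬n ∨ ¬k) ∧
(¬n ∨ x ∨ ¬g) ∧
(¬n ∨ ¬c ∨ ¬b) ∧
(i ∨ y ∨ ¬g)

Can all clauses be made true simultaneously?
No

No, the formula is not satisfiable.

No assignment of truth values to the variables can make all 40 clauses true simultaneously.

The formula is UNSAT (unsatisfiable).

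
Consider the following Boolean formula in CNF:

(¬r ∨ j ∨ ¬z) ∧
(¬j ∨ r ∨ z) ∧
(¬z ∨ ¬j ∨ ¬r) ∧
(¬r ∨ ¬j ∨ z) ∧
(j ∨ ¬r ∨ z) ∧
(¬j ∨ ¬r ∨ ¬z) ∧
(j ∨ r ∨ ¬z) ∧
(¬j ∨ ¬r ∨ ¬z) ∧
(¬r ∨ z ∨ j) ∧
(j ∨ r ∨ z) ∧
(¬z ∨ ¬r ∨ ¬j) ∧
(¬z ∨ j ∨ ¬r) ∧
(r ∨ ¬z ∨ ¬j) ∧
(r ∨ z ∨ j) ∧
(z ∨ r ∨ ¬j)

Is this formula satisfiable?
No

No, the formula is not satisfiable.

No assignment of truth values to the variables can make all 15 clauses true simultaneously.

The formula is UNSAT (unsatisfiable).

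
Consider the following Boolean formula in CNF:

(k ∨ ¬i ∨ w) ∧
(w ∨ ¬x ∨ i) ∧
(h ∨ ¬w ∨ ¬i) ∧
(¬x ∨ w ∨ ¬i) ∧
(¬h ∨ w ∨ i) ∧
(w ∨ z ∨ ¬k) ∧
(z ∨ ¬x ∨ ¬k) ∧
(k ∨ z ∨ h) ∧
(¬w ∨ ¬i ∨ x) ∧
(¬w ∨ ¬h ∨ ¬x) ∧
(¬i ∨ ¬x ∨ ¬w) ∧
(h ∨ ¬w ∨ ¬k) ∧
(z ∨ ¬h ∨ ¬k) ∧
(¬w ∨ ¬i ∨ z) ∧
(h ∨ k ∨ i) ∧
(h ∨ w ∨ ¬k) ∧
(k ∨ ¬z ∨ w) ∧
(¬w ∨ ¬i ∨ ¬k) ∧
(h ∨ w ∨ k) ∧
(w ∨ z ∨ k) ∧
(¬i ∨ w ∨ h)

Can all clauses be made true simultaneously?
Yes

Yes, the formula is satisfiable.

One satisfying assignment is: z=True, w=True, x=False, i=False, k=False, h=True

Verification: With this assignment, all 21 clauses evaluate to true.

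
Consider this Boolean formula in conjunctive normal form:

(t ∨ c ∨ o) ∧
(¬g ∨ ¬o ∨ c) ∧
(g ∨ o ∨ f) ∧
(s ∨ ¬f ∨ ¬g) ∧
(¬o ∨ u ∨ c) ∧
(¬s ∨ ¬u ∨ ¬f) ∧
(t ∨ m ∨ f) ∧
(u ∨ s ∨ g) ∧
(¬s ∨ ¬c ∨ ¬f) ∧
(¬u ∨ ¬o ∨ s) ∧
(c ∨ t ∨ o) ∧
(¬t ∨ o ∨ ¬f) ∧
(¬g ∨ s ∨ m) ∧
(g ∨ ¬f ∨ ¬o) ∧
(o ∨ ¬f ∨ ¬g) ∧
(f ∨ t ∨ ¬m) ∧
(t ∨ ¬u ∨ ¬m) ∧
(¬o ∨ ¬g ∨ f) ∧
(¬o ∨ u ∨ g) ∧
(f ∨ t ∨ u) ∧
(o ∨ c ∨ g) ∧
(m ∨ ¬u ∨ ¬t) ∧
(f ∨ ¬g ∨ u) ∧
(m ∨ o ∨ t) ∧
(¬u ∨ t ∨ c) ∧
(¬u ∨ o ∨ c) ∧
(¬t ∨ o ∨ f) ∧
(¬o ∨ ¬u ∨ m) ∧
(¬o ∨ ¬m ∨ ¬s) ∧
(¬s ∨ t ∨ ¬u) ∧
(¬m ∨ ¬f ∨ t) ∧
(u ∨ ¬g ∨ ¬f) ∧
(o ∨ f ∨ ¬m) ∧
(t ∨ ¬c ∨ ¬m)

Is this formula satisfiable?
No

No, the formula is not satisfiable.

No assignment of truth values to the variables can make all 34 clauses true simultaneously.

The formula is UNSAT (unsatisfiable).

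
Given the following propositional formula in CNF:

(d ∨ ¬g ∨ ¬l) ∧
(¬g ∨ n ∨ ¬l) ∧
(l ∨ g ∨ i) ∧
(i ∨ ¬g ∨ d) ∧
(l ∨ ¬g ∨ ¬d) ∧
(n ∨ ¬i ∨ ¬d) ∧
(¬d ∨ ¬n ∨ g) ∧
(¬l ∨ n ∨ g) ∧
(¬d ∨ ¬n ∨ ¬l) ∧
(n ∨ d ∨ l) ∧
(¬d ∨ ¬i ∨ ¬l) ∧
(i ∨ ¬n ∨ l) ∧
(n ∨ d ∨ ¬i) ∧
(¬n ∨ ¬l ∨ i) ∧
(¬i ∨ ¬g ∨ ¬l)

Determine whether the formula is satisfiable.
Yes

Yes, the formula is satisfiable.

One satisfying assignment is: l=False, i=True, n=True, g=False, d=False

Verification: With this assignment, all 15 clauses evaluate to true.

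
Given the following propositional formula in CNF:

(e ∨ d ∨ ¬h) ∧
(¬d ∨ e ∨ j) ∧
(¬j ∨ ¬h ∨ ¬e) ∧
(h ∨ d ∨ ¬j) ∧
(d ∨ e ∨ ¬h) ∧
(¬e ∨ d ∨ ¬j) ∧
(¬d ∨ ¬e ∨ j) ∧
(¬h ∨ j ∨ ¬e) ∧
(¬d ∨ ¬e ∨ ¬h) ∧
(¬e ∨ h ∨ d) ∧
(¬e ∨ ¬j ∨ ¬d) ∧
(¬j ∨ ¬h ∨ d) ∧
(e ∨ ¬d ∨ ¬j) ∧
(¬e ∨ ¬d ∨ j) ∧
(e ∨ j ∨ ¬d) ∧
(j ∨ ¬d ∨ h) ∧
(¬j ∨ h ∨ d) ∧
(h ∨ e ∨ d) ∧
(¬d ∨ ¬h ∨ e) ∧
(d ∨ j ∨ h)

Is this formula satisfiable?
No

No, the formula is not satisfiable.

No assignment of truth values to the variables can make all 20 clauses true simultaneously.

The formula is UNSAT (unsatisfiable).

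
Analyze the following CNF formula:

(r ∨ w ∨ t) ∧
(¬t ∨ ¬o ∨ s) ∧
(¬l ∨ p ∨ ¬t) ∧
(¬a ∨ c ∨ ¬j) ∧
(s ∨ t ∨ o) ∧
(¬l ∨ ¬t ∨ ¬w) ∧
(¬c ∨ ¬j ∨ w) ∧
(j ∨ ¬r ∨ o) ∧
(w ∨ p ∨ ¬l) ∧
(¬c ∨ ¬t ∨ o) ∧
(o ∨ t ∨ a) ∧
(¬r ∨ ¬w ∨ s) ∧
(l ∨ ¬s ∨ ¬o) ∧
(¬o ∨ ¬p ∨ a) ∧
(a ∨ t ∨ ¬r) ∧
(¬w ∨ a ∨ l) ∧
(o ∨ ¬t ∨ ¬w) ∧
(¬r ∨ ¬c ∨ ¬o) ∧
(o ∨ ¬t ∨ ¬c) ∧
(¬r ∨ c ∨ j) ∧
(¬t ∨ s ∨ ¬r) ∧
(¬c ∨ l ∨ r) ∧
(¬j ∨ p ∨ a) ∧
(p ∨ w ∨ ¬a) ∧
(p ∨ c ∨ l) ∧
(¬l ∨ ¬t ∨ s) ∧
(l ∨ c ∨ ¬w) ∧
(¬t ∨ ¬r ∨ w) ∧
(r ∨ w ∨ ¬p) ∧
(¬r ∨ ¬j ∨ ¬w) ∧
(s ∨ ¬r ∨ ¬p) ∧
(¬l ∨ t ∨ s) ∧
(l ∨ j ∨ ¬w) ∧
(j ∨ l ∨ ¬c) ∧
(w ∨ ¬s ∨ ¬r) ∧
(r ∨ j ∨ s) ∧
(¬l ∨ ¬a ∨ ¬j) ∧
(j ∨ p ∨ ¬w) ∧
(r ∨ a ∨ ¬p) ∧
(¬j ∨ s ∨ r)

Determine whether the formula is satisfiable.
Yes

Yes, the formula is satisfiable.

One satisfying assignment is: r=False, p=True, t=False, c=False, w=True, s=True, l=True, a=True, o=False, j=False

Verification: With this assignment, all 40 clauses evaluate to true.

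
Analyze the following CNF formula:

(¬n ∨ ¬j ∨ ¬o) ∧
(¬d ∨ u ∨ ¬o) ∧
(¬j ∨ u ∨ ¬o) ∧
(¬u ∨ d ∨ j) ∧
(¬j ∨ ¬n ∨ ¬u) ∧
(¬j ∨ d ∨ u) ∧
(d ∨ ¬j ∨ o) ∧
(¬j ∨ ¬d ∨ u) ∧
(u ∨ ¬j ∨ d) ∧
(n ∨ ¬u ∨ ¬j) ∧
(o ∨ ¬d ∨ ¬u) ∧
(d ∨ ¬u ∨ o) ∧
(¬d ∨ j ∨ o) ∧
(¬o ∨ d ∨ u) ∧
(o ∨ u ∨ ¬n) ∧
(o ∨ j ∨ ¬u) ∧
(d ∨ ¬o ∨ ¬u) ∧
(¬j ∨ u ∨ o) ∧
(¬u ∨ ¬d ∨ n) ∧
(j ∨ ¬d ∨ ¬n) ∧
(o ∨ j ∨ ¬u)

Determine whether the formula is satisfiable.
Yes

Yes, the formula is satisfiable.

One satisfying assignment is: j=False, d=False, o=False, u=False, n=False

Verification: With this assignment, all 21 clauses evaluate to true.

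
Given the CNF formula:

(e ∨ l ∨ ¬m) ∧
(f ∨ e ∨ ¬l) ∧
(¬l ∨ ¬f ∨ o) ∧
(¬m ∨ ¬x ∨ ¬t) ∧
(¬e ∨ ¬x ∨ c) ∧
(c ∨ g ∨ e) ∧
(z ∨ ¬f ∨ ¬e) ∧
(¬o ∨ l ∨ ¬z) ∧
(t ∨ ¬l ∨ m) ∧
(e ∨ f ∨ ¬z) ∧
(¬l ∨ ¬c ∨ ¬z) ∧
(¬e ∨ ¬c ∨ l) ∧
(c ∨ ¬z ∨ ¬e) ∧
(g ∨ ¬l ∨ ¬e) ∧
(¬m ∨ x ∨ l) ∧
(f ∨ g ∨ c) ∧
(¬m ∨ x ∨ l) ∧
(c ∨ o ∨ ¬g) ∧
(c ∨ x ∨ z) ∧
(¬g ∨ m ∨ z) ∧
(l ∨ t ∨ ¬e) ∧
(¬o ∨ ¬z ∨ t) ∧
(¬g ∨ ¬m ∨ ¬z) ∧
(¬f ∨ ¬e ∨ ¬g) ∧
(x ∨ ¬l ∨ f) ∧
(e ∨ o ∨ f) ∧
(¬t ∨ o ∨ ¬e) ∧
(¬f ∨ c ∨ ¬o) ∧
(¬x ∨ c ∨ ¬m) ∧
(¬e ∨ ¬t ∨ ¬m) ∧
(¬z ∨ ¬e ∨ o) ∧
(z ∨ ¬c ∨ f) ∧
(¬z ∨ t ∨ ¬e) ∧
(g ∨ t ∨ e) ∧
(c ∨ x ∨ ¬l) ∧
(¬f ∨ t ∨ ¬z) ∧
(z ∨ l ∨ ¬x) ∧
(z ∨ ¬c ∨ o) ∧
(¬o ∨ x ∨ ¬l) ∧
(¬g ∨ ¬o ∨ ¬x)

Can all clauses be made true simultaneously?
Yes

Yes, the formula is satisfiable.

One satisfying assignment is: t=True, m=False, f=True, c=True, x=True, z=False, l=True, o=True, g=False, e=False

Verification: With this assignment, all 40 clauses evaluate to true.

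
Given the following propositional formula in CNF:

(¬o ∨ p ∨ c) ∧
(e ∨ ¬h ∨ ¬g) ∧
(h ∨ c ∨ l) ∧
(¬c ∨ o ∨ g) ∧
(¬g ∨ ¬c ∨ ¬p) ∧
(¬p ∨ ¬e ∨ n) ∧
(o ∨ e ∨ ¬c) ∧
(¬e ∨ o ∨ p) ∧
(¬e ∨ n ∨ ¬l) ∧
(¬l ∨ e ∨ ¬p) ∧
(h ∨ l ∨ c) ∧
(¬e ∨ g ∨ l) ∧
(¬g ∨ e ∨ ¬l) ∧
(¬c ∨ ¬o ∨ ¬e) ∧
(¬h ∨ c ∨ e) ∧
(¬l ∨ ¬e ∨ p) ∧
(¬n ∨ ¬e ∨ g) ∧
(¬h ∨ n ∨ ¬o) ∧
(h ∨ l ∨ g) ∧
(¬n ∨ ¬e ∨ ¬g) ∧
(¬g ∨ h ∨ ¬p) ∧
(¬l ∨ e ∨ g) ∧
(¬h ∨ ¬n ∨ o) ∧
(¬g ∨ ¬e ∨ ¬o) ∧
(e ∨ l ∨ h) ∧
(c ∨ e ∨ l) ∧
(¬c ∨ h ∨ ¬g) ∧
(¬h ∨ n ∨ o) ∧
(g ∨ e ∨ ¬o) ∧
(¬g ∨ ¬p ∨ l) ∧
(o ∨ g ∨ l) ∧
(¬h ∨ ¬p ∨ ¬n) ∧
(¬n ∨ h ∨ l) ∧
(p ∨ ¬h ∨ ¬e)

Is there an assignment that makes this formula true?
No

No, the formula is not satisfiable.

No assignment of truth values to the variables can make all 34 clauses true simultaneously.

The formula is UNSAT (unsatisfiable).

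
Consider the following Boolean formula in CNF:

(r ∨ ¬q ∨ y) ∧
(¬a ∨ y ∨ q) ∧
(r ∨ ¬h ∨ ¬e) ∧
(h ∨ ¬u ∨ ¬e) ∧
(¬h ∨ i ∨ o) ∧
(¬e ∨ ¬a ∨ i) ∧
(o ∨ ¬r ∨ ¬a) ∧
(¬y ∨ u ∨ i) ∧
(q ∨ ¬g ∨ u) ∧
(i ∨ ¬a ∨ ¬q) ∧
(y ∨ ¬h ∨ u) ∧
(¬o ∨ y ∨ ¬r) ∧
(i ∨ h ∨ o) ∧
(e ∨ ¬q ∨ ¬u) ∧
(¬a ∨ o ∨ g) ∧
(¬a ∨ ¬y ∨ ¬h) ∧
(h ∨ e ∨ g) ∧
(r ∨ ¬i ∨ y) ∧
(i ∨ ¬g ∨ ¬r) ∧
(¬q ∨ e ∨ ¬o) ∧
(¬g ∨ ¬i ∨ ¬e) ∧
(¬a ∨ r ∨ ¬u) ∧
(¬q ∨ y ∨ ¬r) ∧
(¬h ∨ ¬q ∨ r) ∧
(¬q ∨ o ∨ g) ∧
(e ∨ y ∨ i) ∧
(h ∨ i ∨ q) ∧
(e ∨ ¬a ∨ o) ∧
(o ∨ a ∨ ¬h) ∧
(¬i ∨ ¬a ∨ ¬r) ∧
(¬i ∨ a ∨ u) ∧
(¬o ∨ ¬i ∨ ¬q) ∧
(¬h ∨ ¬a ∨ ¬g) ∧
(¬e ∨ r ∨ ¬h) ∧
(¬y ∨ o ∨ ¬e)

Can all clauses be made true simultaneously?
Yes

Yes, the formula is satisfiable.

One satisfying assignment is: u=True, a=False, h=False, y=False, q=False, e=False, r=True, g=True, i=True, o=False

Verification: With this assignment, all 35 clauses evaluate to true.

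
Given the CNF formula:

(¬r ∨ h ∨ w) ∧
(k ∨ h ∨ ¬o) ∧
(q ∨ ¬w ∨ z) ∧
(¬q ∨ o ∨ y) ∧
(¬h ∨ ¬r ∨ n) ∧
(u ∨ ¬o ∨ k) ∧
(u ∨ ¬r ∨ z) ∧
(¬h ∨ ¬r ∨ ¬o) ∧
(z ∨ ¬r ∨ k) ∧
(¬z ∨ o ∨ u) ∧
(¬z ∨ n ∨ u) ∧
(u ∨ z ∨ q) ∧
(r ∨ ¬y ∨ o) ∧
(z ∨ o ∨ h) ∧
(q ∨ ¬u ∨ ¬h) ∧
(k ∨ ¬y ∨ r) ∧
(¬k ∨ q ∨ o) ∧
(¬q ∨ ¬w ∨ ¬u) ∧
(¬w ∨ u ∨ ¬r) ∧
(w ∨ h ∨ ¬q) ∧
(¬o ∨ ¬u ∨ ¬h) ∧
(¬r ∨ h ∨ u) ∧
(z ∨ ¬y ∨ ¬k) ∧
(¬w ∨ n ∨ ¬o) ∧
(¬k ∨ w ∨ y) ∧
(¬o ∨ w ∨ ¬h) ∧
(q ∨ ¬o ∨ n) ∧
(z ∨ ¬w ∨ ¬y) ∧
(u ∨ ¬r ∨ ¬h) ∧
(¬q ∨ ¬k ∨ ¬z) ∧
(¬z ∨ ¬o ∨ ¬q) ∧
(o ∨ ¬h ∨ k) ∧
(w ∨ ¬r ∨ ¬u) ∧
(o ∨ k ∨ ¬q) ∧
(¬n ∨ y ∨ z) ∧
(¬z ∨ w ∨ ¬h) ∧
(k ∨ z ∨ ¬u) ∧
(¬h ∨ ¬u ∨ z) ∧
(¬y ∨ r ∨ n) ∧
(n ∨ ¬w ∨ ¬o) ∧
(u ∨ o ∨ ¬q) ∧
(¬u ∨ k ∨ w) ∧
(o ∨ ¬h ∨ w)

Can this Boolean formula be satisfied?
Yes

Yes, the formula is satisfiable.

One satisfying assignment is: n=True, q=False, y=False, k=True, o=True, w=True, r=False, h=False, z=True, u=False

Verification: With this assignment, all 43 clauses evaluate to true.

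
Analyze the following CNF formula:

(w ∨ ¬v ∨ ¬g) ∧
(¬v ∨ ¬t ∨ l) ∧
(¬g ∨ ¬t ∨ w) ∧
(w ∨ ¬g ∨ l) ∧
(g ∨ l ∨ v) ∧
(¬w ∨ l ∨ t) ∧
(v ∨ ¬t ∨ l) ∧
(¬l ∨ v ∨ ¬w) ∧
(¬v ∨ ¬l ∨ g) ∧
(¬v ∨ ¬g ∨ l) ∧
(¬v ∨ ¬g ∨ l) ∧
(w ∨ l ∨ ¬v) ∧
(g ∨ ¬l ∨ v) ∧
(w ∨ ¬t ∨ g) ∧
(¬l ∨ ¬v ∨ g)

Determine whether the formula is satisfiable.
Yes

Yes, the formula is satisfiable.

One satisfying assignment is: t=False, l=True, v=False, g=True, w=False

Verification: With this assignment, all 15 clauses evaluate to true.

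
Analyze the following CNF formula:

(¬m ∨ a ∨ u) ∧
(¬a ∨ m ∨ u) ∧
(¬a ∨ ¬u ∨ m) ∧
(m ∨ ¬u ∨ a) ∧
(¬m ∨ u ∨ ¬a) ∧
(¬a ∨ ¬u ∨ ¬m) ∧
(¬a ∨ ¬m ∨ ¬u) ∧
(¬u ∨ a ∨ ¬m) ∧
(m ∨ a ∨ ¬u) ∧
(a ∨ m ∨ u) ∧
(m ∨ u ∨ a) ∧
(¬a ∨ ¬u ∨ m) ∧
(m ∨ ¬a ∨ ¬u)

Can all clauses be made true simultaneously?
No

No, the formula is not satisfiable.

No assignment of truth values to the variables can make all 13 clauses true simultaneously.

The formula is UNSAT (unsatisfiable).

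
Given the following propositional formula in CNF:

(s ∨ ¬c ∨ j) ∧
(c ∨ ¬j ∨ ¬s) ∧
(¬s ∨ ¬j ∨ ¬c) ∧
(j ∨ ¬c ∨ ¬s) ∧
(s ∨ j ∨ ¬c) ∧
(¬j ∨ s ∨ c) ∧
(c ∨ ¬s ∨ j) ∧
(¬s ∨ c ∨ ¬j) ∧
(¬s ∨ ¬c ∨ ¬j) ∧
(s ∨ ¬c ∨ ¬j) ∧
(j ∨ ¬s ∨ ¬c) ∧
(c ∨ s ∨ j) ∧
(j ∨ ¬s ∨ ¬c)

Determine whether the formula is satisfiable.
No

No, the formula is not satisfiable.

No assignment of truth values to the variables can make all 13 clauses true simultaneously.

The formula is UNSAT (unsatisfiable).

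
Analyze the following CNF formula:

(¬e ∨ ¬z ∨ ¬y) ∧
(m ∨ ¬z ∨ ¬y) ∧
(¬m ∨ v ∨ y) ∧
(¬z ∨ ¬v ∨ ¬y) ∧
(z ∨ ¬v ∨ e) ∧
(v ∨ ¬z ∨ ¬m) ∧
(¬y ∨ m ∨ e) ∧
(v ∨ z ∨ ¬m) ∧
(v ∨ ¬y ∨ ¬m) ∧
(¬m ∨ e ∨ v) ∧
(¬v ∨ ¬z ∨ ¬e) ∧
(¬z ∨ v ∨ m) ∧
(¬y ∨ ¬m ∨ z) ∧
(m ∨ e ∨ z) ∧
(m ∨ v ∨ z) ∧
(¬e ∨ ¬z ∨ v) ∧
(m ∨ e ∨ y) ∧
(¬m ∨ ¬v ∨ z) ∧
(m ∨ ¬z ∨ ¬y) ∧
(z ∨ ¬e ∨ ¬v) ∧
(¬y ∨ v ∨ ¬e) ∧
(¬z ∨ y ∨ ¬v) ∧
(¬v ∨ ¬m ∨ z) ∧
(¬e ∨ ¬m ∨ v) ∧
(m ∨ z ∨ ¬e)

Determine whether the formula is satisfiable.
No

No, the formula is not satisfiable.

No assignment of truth values to the variables can make all 25 clauses true simultaneously.

The formula is UNSAT (unsatisfiable).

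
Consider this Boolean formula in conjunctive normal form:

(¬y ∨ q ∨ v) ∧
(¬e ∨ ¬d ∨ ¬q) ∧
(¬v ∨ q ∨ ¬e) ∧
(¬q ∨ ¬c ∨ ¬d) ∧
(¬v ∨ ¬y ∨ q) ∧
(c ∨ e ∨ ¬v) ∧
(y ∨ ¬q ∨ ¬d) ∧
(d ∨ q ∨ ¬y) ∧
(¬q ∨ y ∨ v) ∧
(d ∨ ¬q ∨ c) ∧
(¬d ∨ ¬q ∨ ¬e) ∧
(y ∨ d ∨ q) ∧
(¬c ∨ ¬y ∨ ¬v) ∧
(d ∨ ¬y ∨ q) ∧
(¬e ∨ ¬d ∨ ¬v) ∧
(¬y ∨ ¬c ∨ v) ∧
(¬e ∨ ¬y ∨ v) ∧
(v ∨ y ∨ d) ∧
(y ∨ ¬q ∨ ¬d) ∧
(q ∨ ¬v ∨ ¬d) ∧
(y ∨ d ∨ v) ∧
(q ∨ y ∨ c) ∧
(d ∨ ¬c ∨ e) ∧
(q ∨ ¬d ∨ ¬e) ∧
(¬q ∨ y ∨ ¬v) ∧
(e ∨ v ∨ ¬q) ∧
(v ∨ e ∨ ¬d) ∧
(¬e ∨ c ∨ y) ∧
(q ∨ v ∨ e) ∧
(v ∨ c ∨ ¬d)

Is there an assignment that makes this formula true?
No

No, the formula is not satisfiable.

No assignment of truth values to the variables can make all 30 clauses true simultaneously.

The formula is UNSAT (unsatisfiable).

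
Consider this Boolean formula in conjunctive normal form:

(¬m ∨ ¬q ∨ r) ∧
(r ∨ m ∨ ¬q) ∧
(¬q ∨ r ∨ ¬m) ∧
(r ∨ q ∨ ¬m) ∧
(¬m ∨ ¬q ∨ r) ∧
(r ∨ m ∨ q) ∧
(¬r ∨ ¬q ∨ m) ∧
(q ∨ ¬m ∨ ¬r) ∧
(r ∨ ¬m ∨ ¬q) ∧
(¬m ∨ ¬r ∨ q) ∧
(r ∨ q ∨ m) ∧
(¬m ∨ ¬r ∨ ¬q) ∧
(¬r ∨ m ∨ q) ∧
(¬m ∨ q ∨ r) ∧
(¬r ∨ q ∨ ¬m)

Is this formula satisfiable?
No

No, the formula is not satisfiable.

No assignment of truth values to the variables can make all 15 clauses true simultaneously.

The formula is UNSAT (unsatisfiable).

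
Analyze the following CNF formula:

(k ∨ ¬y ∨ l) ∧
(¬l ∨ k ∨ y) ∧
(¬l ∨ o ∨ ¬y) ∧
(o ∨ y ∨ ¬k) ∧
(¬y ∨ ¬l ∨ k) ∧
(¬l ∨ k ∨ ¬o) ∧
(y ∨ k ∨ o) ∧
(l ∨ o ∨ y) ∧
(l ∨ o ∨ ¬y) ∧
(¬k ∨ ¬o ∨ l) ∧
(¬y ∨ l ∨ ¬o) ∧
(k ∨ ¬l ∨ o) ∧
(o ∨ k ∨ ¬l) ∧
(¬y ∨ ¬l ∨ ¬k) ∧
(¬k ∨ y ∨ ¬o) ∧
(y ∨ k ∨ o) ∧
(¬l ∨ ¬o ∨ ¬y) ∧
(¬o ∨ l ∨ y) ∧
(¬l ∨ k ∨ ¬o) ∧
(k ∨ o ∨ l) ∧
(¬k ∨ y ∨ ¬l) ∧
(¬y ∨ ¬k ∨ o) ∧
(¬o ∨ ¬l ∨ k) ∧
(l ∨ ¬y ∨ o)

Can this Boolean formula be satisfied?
No

No, the formula is not satisfiable.

No assignment of truth values to the variables can make all 24 clauses true simultaneously.

The formula is UNSAT (unsatisfiable).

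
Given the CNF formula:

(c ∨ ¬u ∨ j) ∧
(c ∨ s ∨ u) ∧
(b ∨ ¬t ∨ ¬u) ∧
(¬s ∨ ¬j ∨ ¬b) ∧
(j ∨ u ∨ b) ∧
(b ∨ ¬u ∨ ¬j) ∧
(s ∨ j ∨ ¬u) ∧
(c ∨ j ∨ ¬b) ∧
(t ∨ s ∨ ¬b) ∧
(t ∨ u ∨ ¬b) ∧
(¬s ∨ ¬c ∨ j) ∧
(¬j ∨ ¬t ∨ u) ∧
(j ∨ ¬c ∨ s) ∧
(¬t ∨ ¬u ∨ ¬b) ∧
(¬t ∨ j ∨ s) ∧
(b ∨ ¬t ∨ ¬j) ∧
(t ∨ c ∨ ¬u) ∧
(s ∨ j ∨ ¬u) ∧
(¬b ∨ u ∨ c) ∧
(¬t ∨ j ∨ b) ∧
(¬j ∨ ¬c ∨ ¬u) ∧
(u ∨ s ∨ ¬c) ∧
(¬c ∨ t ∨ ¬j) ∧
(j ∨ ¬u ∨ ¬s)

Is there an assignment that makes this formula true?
Yes

Yes, the formula is satisfiable.

One satisfying assignment is: j=True, u=False, b=False, s=True, c=False, t=False

Verification: With this assignment, all 24 clauses evaluate to true.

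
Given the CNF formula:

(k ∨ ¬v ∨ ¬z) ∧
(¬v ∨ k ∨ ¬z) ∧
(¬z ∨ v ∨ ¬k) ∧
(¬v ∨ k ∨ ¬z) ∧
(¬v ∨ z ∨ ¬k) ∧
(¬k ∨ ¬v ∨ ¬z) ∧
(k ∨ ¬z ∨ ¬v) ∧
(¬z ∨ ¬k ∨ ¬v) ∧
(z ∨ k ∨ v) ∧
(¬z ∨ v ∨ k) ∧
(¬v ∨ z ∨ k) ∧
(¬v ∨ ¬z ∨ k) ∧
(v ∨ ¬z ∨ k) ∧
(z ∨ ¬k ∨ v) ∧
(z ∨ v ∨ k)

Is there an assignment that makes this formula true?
No

No, the formula is not satisfiable.

No assignment of truth values to the variables can make all 15 clauses true simultaneously.

The formula is UNSAT (unsatisfiable).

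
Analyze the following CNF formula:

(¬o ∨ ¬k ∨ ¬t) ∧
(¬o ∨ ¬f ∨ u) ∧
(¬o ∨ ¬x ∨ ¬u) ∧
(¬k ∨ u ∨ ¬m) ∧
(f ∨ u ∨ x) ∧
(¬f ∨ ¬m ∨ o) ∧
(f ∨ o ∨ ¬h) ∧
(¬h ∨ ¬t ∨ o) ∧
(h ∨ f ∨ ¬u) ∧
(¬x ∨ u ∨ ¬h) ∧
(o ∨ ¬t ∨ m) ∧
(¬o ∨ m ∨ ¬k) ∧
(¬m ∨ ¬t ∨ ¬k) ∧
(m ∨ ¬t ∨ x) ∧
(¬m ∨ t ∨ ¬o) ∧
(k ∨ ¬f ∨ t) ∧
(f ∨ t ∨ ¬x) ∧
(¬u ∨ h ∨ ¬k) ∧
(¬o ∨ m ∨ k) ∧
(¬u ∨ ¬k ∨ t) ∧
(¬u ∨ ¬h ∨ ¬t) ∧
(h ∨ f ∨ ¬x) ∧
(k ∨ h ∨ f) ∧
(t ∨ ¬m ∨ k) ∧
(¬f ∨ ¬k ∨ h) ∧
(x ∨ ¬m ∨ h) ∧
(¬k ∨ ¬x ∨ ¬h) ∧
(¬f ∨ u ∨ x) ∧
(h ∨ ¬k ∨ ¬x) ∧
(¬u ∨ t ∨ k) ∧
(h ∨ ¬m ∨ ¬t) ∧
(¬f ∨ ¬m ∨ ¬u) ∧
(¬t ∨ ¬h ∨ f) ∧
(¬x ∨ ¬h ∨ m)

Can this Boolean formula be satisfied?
No

No, the formula is not satisfiable.

No assignment of truth values to the variables can make all 34 clauses true simultaneously.

The formula is UNSAT (unsatisfiable).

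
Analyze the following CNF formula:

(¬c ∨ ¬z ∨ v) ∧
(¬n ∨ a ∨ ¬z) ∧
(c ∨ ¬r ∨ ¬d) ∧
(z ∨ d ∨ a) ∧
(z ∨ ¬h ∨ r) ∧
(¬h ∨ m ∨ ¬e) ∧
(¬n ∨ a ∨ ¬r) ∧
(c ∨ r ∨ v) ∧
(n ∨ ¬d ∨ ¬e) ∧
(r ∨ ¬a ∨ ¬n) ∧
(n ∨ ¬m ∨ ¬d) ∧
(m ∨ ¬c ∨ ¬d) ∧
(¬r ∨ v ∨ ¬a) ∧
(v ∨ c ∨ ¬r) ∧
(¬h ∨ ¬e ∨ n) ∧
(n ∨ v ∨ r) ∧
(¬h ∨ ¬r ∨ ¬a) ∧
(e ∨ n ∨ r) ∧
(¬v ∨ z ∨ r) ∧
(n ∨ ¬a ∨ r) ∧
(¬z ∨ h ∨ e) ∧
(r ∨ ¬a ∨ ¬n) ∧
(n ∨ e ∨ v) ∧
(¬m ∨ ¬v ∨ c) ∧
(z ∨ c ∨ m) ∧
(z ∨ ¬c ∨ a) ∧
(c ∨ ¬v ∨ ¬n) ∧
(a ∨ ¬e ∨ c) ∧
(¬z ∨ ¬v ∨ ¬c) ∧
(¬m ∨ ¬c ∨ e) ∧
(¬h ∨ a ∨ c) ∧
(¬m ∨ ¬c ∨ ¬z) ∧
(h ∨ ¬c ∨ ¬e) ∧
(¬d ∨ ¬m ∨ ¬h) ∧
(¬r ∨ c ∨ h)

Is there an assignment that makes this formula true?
Yes

Yes, the formula is satisfiable.

One satisfying assignment is: d=False, e=False, z=False, r=True, v=True, a=True, m=False, n=False, h=False, c=True

Verification: With this assignment, all 35 clauses evaluate to true.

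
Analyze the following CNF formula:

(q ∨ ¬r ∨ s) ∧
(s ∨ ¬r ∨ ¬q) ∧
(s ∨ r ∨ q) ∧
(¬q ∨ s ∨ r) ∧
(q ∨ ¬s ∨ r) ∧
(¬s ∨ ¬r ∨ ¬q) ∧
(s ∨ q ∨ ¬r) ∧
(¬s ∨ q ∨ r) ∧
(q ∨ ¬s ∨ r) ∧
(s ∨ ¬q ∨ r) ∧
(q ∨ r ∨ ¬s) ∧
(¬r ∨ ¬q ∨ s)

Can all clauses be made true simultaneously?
Yes

Yes, the formula is satisfiable.

One satisfying assignment is: r=False, s=True, q=True

Verification: With this assignment, all 12 clauses evaluate to true.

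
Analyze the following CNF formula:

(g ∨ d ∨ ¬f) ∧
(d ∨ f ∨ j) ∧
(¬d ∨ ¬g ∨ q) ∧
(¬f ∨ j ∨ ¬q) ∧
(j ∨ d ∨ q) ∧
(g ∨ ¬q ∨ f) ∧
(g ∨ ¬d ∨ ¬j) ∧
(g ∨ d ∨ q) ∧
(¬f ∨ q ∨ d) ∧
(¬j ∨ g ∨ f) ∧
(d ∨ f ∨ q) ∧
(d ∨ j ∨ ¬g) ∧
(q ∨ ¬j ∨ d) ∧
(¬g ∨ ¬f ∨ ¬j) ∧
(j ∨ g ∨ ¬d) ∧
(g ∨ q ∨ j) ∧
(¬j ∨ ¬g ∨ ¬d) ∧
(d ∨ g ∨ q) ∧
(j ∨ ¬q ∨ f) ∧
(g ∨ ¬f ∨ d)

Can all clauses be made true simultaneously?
Yes

Yes, the formula is satisfiable.

One satisfying assignment is: d=False, f=False, j=True, g=True, q=True

Verification: With this assignment, all 20 clauses evaluate to true.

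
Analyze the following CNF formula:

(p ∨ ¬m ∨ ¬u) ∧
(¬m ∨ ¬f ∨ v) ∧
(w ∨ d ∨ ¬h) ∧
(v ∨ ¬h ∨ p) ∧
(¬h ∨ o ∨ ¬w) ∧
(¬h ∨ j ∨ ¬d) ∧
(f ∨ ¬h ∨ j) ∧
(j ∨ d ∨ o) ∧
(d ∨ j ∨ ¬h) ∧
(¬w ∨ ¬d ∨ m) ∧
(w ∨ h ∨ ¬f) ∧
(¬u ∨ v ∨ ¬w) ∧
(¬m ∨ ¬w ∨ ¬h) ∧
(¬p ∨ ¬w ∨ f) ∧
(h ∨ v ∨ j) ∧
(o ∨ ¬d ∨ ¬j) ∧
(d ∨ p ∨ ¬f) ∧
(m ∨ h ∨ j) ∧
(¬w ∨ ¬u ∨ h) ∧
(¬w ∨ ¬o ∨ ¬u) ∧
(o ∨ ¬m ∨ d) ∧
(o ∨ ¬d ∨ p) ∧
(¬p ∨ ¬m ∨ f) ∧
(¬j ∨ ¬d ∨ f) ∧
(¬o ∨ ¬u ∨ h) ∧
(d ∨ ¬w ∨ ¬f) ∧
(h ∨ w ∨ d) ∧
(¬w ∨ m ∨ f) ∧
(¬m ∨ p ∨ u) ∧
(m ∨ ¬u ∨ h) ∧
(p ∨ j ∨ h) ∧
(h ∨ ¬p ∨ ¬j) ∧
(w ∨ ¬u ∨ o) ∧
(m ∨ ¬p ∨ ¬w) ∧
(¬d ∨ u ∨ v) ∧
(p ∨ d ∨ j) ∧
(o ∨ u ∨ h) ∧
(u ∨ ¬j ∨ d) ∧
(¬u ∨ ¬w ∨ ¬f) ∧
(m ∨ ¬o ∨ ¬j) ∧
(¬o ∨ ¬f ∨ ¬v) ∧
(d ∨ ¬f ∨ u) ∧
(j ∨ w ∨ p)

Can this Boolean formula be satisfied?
No

No, the formula is not satisfiable.

No assignment of truth values to the variables can make all 43 clauses true simultaneously.

The formula is UNSAT (unsatisfiable).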